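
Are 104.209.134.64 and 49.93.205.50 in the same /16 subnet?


Mask: 255.255.0.0
104.209.134.64 AND mask = 104.209.0.0
49.93.205.50 AND mask = 49.93.0.0
No, different subnets (104.209.0.0 vs 49.93.0.0)


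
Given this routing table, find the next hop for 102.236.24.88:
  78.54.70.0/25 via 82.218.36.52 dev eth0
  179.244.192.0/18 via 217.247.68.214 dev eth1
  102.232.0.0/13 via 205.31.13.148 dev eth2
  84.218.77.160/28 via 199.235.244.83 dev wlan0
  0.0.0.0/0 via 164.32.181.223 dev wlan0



Longest prefix match for 102.236.24.88:
  /25 78.54.70.0: no
  /18 179.244.192.0: no
  /13 102.232.0.0: MATCH
  /28 84.218.77.160: no
  /0 0.0.0.0: MATCH
Selected: next-hop 205.31.13.148 via eth2 (matched /13)


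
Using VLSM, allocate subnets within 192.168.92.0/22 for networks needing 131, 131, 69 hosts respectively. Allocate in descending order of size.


131 hosts -> /24 (254 usable): 192.168.92.0/24
131 hosts -> /24 (254 usable): 192.168.93.0/24
69 hosts -> /25 (126 usable): 192.168.94.0/25
Allocation: 192.168.92.0/24 (131 hosts, 254 usable); 192.168.93.0/24 (131 hosts, 254 usable); 192.168.94.0/25 (69 hosts, 126 usable)


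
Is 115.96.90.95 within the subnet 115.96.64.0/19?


Subnet network: 115.96.64.0
Test IP AND mask: 115.96.64.0
Yes, 115.96.90.95 is in 115.96.64.0/19


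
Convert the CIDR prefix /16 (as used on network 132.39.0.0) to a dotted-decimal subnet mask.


/16 means 16 network bits, 16 host bits
Binary: 11111111111111110000000000000000
Mask: 255.255.0.0


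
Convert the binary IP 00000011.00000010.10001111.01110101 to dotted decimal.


00000011 = 3
00000010 = 2
10001111 = 143
01110101 = 117
IP: 3.2.143.117


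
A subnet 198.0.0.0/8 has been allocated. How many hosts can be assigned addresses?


Host bits = 32 - 8 = 24
Total addresses = 2^24 = 16777216
Usable = total - 2 (network and broadcast)
Usable hosts: 16777214


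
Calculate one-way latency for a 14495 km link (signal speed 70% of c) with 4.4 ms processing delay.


Speed = 0.7 * 3e5 km/s = 210000 km/s
Propagation delay = 14495 / 210000 = 0.069 s = 69.0238 ms
Processing delay = 4.4 ms
Total one-way latency = 73.4238 ms


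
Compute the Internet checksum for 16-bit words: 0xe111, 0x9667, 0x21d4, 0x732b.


Sum all words (with carry folding):
+ 0xe111 = 0xe111
+ 0x9667 = 0x7779
+ 0x21d4 = 0x994d
+ 0x732b = 0x0c79
One's complement: ~0x0c79
Checksum = 0xf386


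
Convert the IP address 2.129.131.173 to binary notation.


2 = 00000010
129 = 10000001
131 = 10000011
173 = 10101101
Binary: 00000010.10000001.10000011.10101101


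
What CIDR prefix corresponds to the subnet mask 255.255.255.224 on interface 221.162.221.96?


Binary: 11111111.11111111.11111111.11100000
Count leading 1s
Prefix: /27


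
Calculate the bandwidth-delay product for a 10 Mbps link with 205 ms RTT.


BDP = bandwidth * RTT
= 10 Mbps * 205 ms
= 10 * 1e6 * 205 / 1000 bits
= 2050000 bits
= 256250 bytes
= 250.2441 KB
BDP = 2050000 bits (256250 bytes)


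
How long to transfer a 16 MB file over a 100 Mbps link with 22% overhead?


Effective throughput = 100 * (1 - 22/100) = 78 Mbps
File size in Mb = 16 * 8 = 128 Mb
Time = 128 / 78
Time = 1.641 seconds


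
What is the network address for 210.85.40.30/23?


IP:   11010010.01010101.00101000.00011110
Mask: 11111111.11111111.11111110.00000000
AND operation:
Net:  11010010.01010101.00101000.00000000
Network: 210.85.40.0/23


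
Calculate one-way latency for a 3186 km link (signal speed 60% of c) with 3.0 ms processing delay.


Speed = 0.6 * 3e5 km/s = 180000 km/s
Propagation delay = 3186 / 180000 = 0.0177 s = 17.7 ms
Processing delay = 3.0 ms
Total one-way latency = 20.7 ms


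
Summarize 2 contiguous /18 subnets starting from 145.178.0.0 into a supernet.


Original prefix: /18
Number of subnets: 2 = 2^1
New prefix = 18 - 1 = 17
Supernet: 145.178.0.0/17


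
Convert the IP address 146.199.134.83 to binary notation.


146 = 10010010
199 = 11000111
134 = 10000110
83 = 01010011
Binary: 10010010.11000111.10000110.01010011


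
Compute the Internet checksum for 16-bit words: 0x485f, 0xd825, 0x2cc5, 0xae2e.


Sum all words (with carry folding):
+ 0x485f = 0x485f
+ 0xd825 = 0x2085
+ 0x2cc5 = 0x4d4a
+ 0xae2e = 0xfb78
One's complement: ~0xfb78
Checksum = 0x0487


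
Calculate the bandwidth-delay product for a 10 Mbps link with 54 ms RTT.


BDP = bandwidth * RTT
= 10 Mbps * 54 ms
= 10 * 1e6 * 54 / 1000 bits
= 540000 bits
= 67500 bytes
= 65.918 KB
BDP = 540000 bits (67500 bytes)


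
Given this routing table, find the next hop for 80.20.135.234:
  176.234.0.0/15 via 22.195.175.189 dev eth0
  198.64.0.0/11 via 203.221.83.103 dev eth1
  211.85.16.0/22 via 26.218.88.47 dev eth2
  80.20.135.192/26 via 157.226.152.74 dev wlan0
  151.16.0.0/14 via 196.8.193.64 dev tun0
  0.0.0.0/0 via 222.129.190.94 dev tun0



Longest prefix match for 80.20.135.234:
  /15 176.234.0.0: no
  /11 198.64.0.0: no
  /22 211.85.16.0: no
  /26 80.20.135.192: MATCH
  /14 151.16.0.0: no
  /0 0.0.0.0: MATCH
Selected: next-hop 157.226.152.74 via wlan0 (matched /26)


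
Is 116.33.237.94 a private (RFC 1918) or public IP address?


RFC 1918 private ranges:
  10.0.0.0/8 (10.0.0.0 - 10.255.255.255)
  172.16.0.0/12 (172.16.0.0 - 172.31.255.255)
  192.168.0.0/16 (192.168.0.0 - 192.168.255.255)
Public (not in any RFC 1918 range)


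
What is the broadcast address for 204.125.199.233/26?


Network: 204.125.199.192/26
Host bits = 6
Set all host bits to 1:
Broadcast: 204.125.199.255


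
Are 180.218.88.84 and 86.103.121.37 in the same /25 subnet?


Mask: 255.255.255.128
180.218.88.84 AND mask = 180.218.88.0
86.103.121.37 AND mask = 86.103.121.0
No, different subnets (180.218.88.0 vs 86.103.121.0)


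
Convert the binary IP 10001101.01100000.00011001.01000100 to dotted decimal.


10001101 = 141
01100000 = 96
00011001 = 25
01000100 = 68
IP: 141.96.25.68


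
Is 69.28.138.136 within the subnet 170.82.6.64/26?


Subnet network: 170.82.6.64
Test IP AND mask: 69.28.138.128
No, 69.28.138.136 is not in 170.82.6.64/26


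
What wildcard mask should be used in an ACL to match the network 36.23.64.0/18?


Subnet mask: 255.255.192.0
Wildcard = 255.255.255.255 - subnet mask
255 - 255 = 0
255 - 255 = 0
255 - 192 = 63
255 - 0 = 255
Wildcard: 0.0.63.255


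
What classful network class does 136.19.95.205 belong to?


First octet: 136
Binary: 10001000
10xxxxxx -> Class B (128-191)
Class B, default mask 255.255.0.0 (/16)


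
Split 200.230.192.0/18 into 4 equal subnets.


New prefix = 18 + 2 = 20
Each subnet has 4096 addresses
  200.230.192.0/20
  200.230.208.0/20
  200.230.224.0/20
  200.230.240.0/20
Subnets: 200.230.192.0/20, 200.230.208.0/20, 200.230.224.0/20, 200.230.240.0/20


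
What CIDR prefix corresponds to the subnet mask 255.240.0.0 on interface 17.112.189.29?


Binary: 11111111.11110000.00000000.00000000
Count leading 1s
Prefix: /12


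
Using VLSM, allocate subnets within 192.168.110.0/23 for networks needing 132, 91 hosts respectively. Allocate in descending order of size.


132 hosts -> /24 (254 usable): 192.168.110.0/24
91 hosts -> /25 (126 usable): 192.168.111.0/25
Allocation: 192.168.110.0/24 (132 hosts, 254 usable); 192.168.111.0/25 (91 hosts, 126 usable)


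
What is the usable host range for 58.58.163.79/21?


Network: 58.58.160.0
Broadcast: 58.58.167.255
First usable = network + 1
Last usable = broadcast - 1
Range: 58.58.160.1 to 58.58.167.254


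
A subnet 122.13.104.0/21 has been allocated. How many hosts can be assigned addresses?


Host bits = 32 - 21 = 11
Total addresses = 2^11 = 2048
Usable = total - 2 (network and broadcast)
Usable hosts: 2046


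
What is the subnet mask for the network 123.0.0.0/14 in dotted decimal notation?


/14 means 14 network bits, 18 host bits
Binary: 11111111111111000000000000000000
Mask: 255.252.0.0


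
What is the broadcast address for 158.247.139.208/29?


Network: 158.247.139.208/29
Host bits = 3
Set all host bits to 1:
Broadcast: 158.247.139.215


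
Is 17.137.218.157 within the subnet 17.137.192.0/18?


Subnet network: 17.137.192.0
Test IP AND mask: 17.137.192.0
Yes, 17.137.218.157 is in 17.137.192.0/18


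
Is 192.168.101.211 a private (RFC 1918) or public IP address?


RFC 1918 private ranges:
  10.0.0.0/8 (10.0.0.0 - 10.255.255.255)
  172.16.0.0/12 (172.16.0.0 - 172.31.255.255)
  192.168.0.0/16 (192.168.0.0 - 192.168.255.255)
Private (in 192.168.0.0/16)


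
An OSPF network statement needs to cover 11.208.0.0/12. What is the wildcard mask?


Subnet mask: 255.240.0.0
Wildcard = 255.255.255.255 - subnet mask
255 - 255 = 0
255 - 240 = 15
255 - 0 = 255
255 - 0 = 255
Wildcard: 0.15.255.255


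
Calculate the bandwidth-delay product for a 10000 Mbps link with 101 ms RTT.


BDP = bandwidth * RTT
= 10000 Mbps * 101 ms
= 10000 * 1e6 * 101 / 1000 bits
= 1010000000 bits
= 126250000 bytes
= 123291.0156 KB
BDP = 1010000000 bits (126250000 bytes)


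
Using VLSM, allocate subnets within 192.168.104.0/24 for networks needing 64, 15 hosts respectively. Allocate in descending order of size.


64 hosts -> /25 (126 usable): 192.168.104.0/25
15 hosts -> /27 (30 usable): 192.168.104.128/27
Allocation: 192.168.104.0/25 (64 hosts, 126 usable); 192.168.104.128/27 (15 hosts, 30 usable)


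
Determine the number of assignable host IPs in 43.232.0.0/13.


Host bits = 32 - 13 = 19
Total addresses = 2^19 = 524288
Usable = total - 2 (network and broadcast)
Usable hosts: 524286


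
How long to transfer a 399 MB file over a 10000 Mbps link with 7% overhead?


Effective throughput = 10000 * (1 - 7/100) = 9300 Mbps
File size in Mb = 399 * 8 = 3192 Mb
Time = 3192 / 9300
Time = 0.3432 seconds


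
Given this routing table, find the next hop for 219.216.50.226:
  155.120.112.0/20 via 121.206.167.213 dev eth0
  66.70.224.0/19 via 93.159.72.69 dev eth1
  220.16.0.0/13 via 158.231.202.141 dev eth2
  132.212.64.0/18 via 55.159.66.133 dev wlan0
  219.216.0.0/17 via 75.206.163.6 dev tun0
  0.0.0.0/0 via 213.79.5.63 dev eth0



Longest prefix match for 219.216.50.226:
  /20 155.120.112.0: no
  /19 66.70.224.0: no
  /13 220.16.0.0: no
  /18 132.212.64.0: no
  /17 219.216.0.0: MATCH
  /0 0.0.0.0: MATCH
Selected: next-hop 75.206.163.6 via tun0 (matched /17)


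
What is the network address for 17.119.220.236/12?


IP:   00010001.01110111.11011100.11101100
Mask: 11111111.11110000.00000000.00000000
AND operation:
Net:  00010001.01110000.00000000.00000000
Network: 17.112.0.0/12


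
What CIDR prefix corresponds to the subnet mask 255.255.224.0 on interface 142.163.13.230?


Binary: 11111111.11111111.11100000.00000000
Count leading 1s
Prefix: /19


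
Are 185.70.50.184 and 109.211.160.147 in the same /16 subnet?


Mask: 255.255.0.0
185.70.50.184 AND mask = 185.70.0.0
109.211.160.147 AND mask = 109.211.0.0
No, different subnets (185.70.0.0 vs 109.211.0.0)


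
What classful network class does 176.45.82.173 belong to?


First octet: 176
Binary: 10110000
10xxxxxx -> Class B (128-191)
Class B, default mask 255.255.0.0 (/16)


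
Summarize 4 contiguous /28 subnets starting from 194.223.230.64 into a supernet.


Original prefix: /28
Number of subnets: 4 = 2^2
New prefix = 28 - 2 = 26
Supernet: 194.223.230.64/26


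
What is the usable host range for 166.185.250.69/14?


Network: 166.184.0.0
Broadcast: 166.187.255.255
First usable = network + 1
Last usable = broadcast - 1
Range: 166.184.0.1 to 166.187.255.254


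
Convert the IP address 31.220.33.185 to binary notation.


31 = 00011111
220 = 11011100
33 = 00100001
185 = 10111001
Binary: 00011111.11011100.00100001.10111001


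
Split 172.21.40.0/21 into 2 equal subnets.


New prefix = 21 + 1 = 22
Each subnet has 1024 addresses
  172.21.40.0/22
  172.21.44.0/22
Subnets: 172.21.40.0/22, 172.21.44.0/22


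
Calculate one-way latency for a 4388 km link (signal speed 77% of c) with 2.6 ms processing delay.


Speed = 0.77 * 3e5 km/s = 231000 km/s
Propagation delay = 4388 / 231000 = 0.019 s = 18.9957 ms
Processing delay = 2.6 ms
Total one-way latency = 21.5957 ms


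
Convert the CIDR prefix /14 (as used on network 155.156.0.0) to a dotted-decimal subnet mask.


/14 means 14 network bits, 18 host bits
Binary: 11111111111111000000000000000000
Mask: 255.252.0.0


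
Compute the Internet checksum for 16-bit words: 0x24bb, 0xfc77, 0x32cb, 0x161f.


Sum all words (with carry folding):
+ 0x24bb = 0x24bb
+ 0xfc77 = 0x2133
+ 0x32cb = 0x53fe
+ 0x161f = 0x6a1d
One's complement: ~0x6a1d
Checksum = 0x95e2


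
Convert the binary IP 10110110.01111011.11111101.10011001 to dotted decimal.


10110110 = 182
01111011 = 123
11111101 = 253
10011001 = 153
IP: 182.123.253.153


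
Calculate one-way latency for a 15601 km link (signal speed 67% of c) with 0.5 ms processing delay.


Speed = 0.67 * 3e5 km/s = 201000 km/s
Propagation delay = 15601 / 201000 = 0.0776 s = 77.6169 ms
Processing delay = 0.5 ms
Total one-way latency = 78.1169 ms


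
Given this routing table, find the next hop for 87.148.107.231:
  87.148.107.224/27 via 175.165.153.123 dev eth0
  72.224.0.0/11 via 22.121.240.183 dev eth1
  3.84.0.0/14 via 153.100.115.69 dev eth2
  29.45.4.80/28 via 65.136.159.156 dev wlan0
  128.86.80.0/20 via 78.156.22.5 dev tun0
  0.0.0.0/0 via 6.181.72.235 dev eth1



Longest prefix match for 87.148.107.231:
  /27 87.148.107.224: MATCH
  /11 72.224.0.0: no
  /14 3.84.0.0: no
  /28 29.45.4.80: no
  /20 128.86.80.0: no
  /0 0.0.0.0: MATCH
Selected: next-hop 175.165.153.123 via eth0 (matched /27)


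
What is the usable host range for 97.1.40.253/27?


Network: 97.1.40.224
Broadcast: 97.1.40.255
First usable = network + 1
Last usable = broadcast - 1
Range: 97.1.40.225 to 97.1.40.254


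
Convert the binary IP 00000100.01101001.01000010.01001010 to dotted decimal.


00000100 = 4
01101001 = 105
01000010 = 66
01001010 = 74
IP: 4.105.66.74


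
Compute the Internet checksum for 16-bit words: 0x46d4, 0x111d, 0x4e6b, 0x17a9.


Sum all words (with carry folding):
+ 0x46d4 = 0x46d4
+ 0x111d = 0x57f1
+ 0x4e6b = 0xa65c
+ 0x17a9 = 0xbe05
One's complement: ~0xbe05
Checksum = 0x41fa


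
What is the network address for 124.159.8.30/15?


IP:   01111100.10011111.00001000.00011110
Mask: 11111111.11111110.00000000.00000000
AND operation:
Net:  01111100.10011110.00000000.00000000
Network: 124.158.0.0/15


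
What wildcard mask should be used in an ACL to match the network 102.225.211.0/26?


Subnet mask: 255.255.255.192
Wildcard = 255.255.255.255 - subnet mask
255 - 255 = 0
255 - 255 = 0
255 - 255 = 0
255 - 192 = 63
Wildcard: 0.0.0.63


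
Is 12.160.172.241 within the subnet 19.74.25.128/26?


Subnet network: 19.74.25.128
Test IP AND mask: 12.160.172.192
No, 12.160.172.241 is not in 19.74.25.128/26


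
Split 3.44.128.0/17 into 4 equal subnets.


New prefix = 17 + 2 = 19
Each subnet has 8192 addresses
  3.44.128.0/19
  3.44.160.0/19
  3.44.192.0/19
  3.44.224.0/19
Subnets: 3.44.128.0/19, 3.44.160.0/19, 3.44.192.0/19, 3.44.224.0/19


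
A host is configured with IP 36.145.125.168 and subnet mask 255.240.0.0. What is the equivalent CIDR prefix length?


Binary: 11111111.11110000.00000000.00000000
Count leading 1s
Prefix: /12


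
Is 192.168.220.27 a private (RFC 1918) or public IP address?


RFC 1918 private ranges:
  10.0.0.0/8 (10.0.0.0 - 10.255.255.255)
  172.16.0.0/12 (172.16.0.0 - 172.31.255.255)
  192.168.0.0/16 (192.168.0.0 - 192.168.255.255)
Private (in 192.168.0.0/16)


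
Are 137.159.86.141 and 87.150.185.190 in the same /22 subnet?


Mask: 255.255.252.0
137.159.86.141 AND mask = 137.159.84.0
87.150.185.190 AND mask = 87.150.184.0
No, different subnets (137.159.84.0 vs 87.150.184.0)


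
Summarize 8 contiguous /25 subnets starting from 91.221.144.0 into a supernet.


Original prefix: /25
Number of subnets: 8 = 2^3
New prefix = 25 - 3 = 22
Supernet: 91.221.144.0/22


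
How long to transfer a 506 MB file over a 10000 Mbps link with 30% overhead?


Effective throughput = 10000 * (1 - 30/100) = 7000 Mbps
File size in Mb = 506 * 8 = 4048 Mb
Time = 4048 / 7000
Time = 0.5783 seconds


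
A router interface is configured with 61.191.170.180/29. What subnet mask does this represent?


/29 means 29 network bits, 3 host bits
Binary: 11111111111111111111111111111000
Mask: 255.255.255.248


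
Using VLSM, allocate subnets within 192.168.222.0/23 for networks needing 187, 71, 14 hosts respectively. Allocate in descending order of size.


187 hosts -> /24 (254 usable): 192.168.222.0/24
71 hosts -> /25 (126 usable): 192.168.223.0/25
14 hosts -> /28 (14 usable): 192.168.223.128/28
Allocation: 192.168.222.0/24 (187 hosts, 254 usable); 192.168.223.0/25 (71 hosts, 126 usable); 192.168.223.128/28 (14 hosts, 14 usable)


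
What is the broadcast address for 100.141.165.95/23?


Network: 100.141.164.0/23
Host bits = 9
Set all host bits to 1:
Broadcast: 100.141.165.255


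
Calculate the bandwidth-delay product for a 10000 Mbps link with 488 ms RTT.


BDP = bandwidth * RTT
= 10000 Mbps * 488 ms
= 10000 * 1e6 * 488 / 1000 bits
= 4880000000 bits
= 610000000 bytes
= 595703.125 KB
BDP = 4880000000 bits (610000000 bytes)


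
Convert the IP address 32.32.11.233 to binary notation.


32 = 00100000
32 = 00100000
11 = 00001011
233 = 11101001
Binary: 00100000.00100000.00001011.11101001


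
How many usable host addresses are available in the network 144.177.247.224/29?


Host bits = 32 - 29 = 3
Total addresses = 2^3 = 8
Usable = total - 2 (network and broadcast)
Usable hosts: 6


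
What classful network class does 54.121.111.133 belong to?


First octet: 54
Binary: 00110110
0xxxxxxx -> Class A (1-126)
Class A, default mask 255.0.0.0 (/8)


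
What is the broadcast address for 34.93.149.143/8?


Network: 34.0.0.0/8
Host bits = 24
Set all host bits to 1:
Broadcast: 34.255.255.255


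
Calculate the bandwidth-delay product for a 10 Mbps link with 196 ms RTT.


BDP = bandwidth * RTT
= 10 Mbps * 196 ms
= 10 * 1e6 * 196 / 1000 bits
= 1960000 bits
= 245000 bytes
= 239.2578 KB
BDP = 1960000 bits (245000 bytes)


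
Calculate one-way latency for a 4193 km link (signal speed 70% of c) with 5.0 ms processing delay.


Speed = 0.7 * 3e5 km/s = 210000 km/s
Propagation delay = 4193 / 210000 = 0.02 s = 19.9667 ms
Processing delay = 5.0 ms
Total one-way latency = 24.9667 ms


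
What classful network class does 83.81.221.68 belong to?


First octet: 83
Binary: 01010011
0xxxxxxx -> Class A (1-126)
Class A, default mask 255.0.0.0 (/8)


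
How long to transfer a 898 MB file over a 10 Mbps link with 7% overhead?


Effective throughput = 10 * (1 - 7/100) = 9.3 Mbps
File size in Mb = 898 * 8 = 7184 Mb
Time = 7184 / 9.3
Time = 772.4731 seconds


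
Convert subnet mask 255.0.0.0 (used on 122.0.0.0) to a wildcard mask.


Subnet mask: 255.0.0.0
Wildcard = 255.255.255.255 - subnet mask
255 - 255 = 0
255 - 0 = 255
255 - 0 = 255
255 - 0 = 255
Wildcard: 0.255.255.255


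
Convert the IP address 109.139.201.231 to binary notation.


109 = 01101101
139 = 10001011
201 = 11001001
231 = 11100111
Binary: 01101101.10001011.11001001.11100111


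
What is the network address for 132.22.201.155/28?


IP:   10000100.00010110.11001001.10011011
Mask: 11111111.11111111.11111111.11110000
AND operation:
Net:  10000100.00010110.11001001.10010000
Network: 132.22.201.144/28


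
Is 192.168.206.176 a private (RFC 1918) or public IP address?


RFC 1918 private ranges:
  10.0.0.0/8 (10.0.0.0 - 10.255.255.255)
  172.16.0.0/12 (172.16.0.0 - 172.31.255.255)
  192.168.0.0/16 (192.168.0.0 - 192.168.255.255)
Private (in 192.168.0.0/16)


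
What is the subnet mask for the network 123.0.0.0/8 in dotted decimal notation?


/8 means 8 network bits, 24 host bits
Binary: 11111111000000000000000000000000
Mask: 255.0.0.0


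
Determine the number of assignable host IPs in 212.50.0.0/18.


Host bits = 32 - 18 = 14
Total addresses = 2^14 = 16384
Usable = total - 2 (network and broadcast)
Usable hosts: 16382


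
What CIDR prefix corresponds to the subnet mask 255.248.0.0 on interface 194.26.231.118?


Binary: 11111111.11111000.00000000.00000000
Count leading 1s
Prefix: /13


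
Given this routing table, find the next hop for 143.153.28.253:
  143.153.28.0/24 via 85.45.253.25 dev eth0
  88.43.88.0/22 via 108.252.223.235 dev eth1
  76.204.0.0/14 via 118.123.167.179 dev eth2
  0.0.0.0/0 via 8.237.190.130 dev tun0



Longest prefix match for 143.153.28.253:
  /24 143.153.28.0: MATCH
  /22 88.43.88.0: no
  /14 76.204.0.0: no
  /0 0.0.0.0: MATCH
Selected: next-hop 85.45.253.25 via eth0 (matched /24)


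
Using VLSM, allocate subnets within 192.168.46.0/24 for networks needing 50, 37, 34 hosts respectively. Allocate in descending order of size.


50 hosts -> /26 (62 usable): 192.168.46.0/26
37 hosts -> /26 (62 usable): 192.168.46.64/26
34 hosts -> /26 (62 usable): 192.168.46.128/26
Allocation: 192.168.46.0/26 (50 hosts, 62 usable); 192.168.46.64/26 (37 hosts, 62 usable); 192.168.46.128/26 (34 hosts, 62 usable)


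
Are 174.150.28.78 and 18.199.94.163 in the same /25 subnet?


Mask: 255.255.255.128
174.150.28.78 AND mask = 174.150.28.0
18.199.94.163 AND mask = 18.199.94.128
No, different subnets (174.150.28.0 vs 18.199.94.128)


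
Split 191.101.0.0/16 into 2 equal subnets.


New prefix = 16 + 1 = 17
Each subnet has 32768 addresses
  191.101.0.0/17
  191.101.128.0/17
Subnets: 191.101.0.0/17, 191.101.128.0/17


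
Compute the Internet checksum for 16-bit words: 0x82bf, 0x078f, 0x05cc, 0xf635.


Sum all words (with carry folding):
+ 0x82bf = 0x82bf
+ 0x078f = 0x8a4e
+ 0x05cc = 0x901a
+ 0xf635 = 0x8650
One's complement: ~0x8650
Checksum = 0x79af


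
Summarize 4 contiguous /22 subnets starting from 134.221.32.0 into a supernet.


Original prefix: /22
Number of subnets: 4 = 2^2
New prefix = 22 - 2 = 20
Supernet: 134.221.32.0/20


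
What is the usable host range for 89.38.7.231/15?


Network: 89.38.0.0
Broadcast: 89.39.255.255
First usable = network + 1
Last usable = broadcast - 1
Range: 89.38.0.1 to 89.39.255.254


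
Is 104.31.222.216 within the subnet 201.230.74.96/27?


Subnet network: 201.230.74.96
Test IP AND mask: 104.31.222.192
No, 104.31.222.216 is not in 201.230.74.96/27


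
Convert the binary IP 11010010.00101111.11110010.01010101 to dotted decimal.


11010010 = 210
00101111 = 47
11110010 = 242
01010101 = 85
IP: 210.47.242.85


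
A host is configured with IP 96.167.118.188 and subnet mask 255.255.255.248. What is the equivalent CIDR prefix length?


Binary: 11111111.11111111.11111111.11111000
Count leading 1s
Prefix: /29


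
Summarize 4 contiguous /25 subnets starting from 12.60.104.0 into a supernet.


Original prefix: /25
Number of subnets: 4 = 2^2
New prefix = 25 - 2 = 23
Supernet: 12.60.104.0/23


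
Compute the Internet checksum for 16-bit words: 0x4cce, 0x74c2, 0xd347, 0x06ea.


Sum all words (with carry folding):
+ 0x4cce = 0x4cce
+ 0x74c2 = 0xc190
+ 0xd347 = 0x94d8
+ 0x06ea = 0x9bc2
One's complement: ~0x9bc2
Checksum = 0x643d


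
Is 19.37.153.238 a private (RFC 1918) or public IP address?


RFC 1918 private ranges:
  10.0.0.0/8 (10.0.0.0 - 10.255.255.255)
  172.16.0.0/12 (172.16.0.0 - 172.31.255.255)
  192.168.0.0/16 (192.168.0.0 - 192.168.255.255)
Public (not in any RFC 1918 range)


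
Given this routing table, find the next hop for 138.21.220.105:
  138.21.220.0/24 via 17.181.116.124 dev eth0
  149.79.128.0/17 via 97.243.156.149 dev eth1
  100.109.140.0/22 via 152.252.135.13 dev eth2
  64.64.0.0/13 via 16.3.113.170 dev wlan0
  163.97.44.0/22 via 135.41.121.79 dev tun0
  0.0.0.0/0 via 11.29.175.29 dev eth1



Longest prefix match for 138.21.220.105:
  /24 138.21.220.0: MATCH
  /17 149.79.128.0: no
  /22 100.109.140.0: no
  /13 64.64.0.0: no
  /22 163.97.44.0: no
  /0 0.0.0.0: MATCH
Selected: next-hop 17.181.116.124 via eth0 (matched /24)


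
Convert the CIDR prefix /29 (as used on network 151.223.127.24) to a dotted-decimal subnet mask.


/29 means 29 network bits, 3 host bits
Binary: 11111111111111111111111111111000
Mask: 255.255.255.248


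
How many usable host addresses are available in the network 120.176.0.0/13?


Host bits = 32 - 13 = 19
Total addresses = 2^19 = 524288
Usable = total - 2 (network and broadcast)
Usable hosts: 524286


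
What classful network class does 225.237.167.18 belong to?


First octet: 225
Binary: 11100001
1110xxxx -> Class D (224-239)
Class D (multicast), default mask N/A


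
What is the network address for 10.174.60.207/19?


IP:   00001010.10101110.00111100.11001111
Mask: 11111111.11111111.11100000.00000000
AND operation:
Net:  00001010.10101110.00100000.00000000
Network: 10.174.32.0/19


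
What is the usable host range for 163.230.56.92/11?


Network: 163.224.0.0
Broadcast: 163.255.255.255
First usable = network + 1
Last usable = broadcast - 1
Range: 163.224.0.1 to 163.255.255.254


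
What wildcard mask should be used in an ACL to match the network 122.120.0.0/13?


Subnet mask: 255.248.0.0
Wildcard = 255.255.255.255 - subnet mask
255 - 255 = 0
255 - 248 = 7
255 - 0 = 255
255 - 0 = 255
Wildcard: 0.7.255.255


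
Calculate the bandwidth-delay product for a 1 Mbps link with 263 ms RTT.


BDP = bandwidth * RTT
= 1 Mbps * 263 ms
= 1 * 1e6 * 263 / 1000 bits
= 263000 bits
= 32875 bytes
= 32.1045 KB
BDP = 263000 bits (32875 bytes)


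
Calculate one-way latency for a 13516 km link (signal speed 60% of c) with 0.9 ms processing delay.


Speed = 0.6 * 3e5 km/s = 180000 km/s
Propagation delay = 13516 / 180000 = 0.0751 s = 75.0889 ms
Processing delay = 0.9 ms
Total one-way latency = 75.9889 ms


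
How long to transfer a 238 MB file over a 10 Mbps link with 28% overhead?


Effective throughput = 10 * (1 - 28/100) = 7.2 Mbps
File size in Mb = 238 * 8 = 1904 Mb
Time = 1904 / 7.2
Time = 264.4444 seconds


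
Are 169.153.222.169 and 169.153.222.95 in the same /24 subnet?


Mask: 255.255.255.0
169.153.222.169 AND mask = 169.153.222.0
169.153.222.95 AND mask = 169.153.222.0
Yes, same subnet (169.153.222.0)


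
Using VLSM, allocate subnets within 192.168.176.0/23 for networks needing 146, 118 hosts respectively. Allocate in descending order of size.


146 hosts -> /24 (254 usable): 192.168.176.0/24
118 hosts -> /25 (126 usable): 192.168.177.0/25
Allocation: 192.168.176.0/24 (146 hosts, 254 usable); 192.168.177.0/25 (118 hosts, 126 usable)


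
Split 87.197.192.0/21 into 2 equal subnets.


New prefix = 21 + 1 = 22
Each subnet has 1024 addresses
  87.197.192.0/22
  87.197.196.0/22
Subnets: 87.197.192.0/22, 87.197.196.0/22


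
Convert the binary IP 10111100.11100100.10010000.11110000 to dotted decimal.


10111100 = 188
11100100 = 228
10010000 = 144
11110000 = 240
IP: 188.228.144.240


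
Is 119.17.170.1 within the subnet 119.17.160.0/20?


Subnet network: 119.17.160.0
Test IP AND mask: 119.17.160.0
Yes, 119.17.170.1 is in 119.17.160.0/20


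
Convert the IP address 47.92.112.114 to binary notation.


47 = 00101111
92 = 01011100
112 = 01110000
114 = 01110010
Binary: 00101111.01011100.01110000.01110010


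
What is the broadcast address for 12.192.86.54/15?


Network: 12.192.0.0/15
Host bits = 17
Set all host bits to 1:
Broadcast: 12.193.255.255


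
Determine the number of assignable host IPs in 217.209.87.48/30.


Host bits = 32 - 30 = 2
Total addresses = 2^2 = 4
Usable = total - 2 (network and broadcast)
Usable hosts: 2


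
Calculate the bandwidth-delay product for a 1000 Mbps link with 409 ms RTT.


BDP = bandwidth * RTT
= 1000 Mbps * 409 ms
= 1000 * 1e6 * 409 / 1000 bits
= 409000000 bits
= 51125000 bytes
= 49926.7578 KB
BDP = 409000000 bits (51125000 bytes)


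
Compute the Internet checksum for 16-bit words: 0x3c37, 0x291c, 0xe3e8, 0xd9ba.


Sum all words (with carry folding):
+ 0x3c37 = 0x3c37
+ 0x291c = 0x6553
+ 0xe3e8 = 0x493c
+ 0xd9ba = 0x22f7
One's complement: ~0x22f7
Checksum = 0xdd08


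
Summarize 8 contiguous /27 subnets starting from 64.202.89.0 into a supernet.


Original prefix: /27
Number of subnets: 8 = 2^3
New prefix = 27 - 3 = 24
Supernet: 64.202.89.0/24


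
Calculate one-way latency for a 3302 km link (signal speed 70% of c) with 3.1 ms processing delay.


Speed = 0.7 * 3e5 km/s = 210000 km/s
Propagation delay = 3302 / 210000 = 0.0157 s = 15.7238 ms
Processing delay = 3.1 ms
Total one-way latency = 18.8238 ms


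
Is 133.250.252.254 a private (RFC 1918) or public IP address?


RFC 1918 private ranges:
  10.0.0.0/8 (10.0.0.0 - 10.255.255.255)
  172.16.0.0/12 (172.16.0.0 - 172.31.255.255)
  192.168.0.0/16 (192.168.0.0 - 192.168.255.255)
Public (not in any RFC 1918 range)


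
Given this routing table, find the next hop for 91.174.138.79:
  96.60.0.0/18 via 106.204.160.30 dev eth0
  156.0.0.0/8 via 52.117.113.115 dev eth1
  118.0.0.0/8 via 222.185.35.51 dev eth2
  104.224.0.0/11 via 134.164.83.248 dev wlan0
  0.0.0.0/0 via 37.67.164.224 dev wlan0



Longest prefix match for 91.174.138.79:
  /18 96.60.0.0: no
  /8 156.0.0.0: no
  /8 118.0.0.0: no
  /11 104.224.0.0: no
  /0 0.0.0.0: MATCH
Selected: next-hop 37.67.164.224 via wlan0 (matched /0)


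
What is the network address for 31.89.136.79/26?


IP:   00011111.01011001.10001000.01001111
Mask: 11111111.11111111.11111111.11000000
AND operation:
Net:  00011111.01011001.10001000.01000000
Network: 31.89.136.64/26


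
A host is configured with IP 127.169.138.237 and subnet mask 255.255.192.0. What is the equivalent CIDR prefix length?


Binary: 11111111.11111111.11000000.00000000
Count leading 1s
Prefix: /18


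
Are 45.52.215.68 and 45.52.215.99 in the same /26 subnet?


Mask: 255.255.255.192
45.52.215.68 AND mask = 45.52.215.64
45.52.215.99 AND mask = 45.52.215.64
Yes, same subnet (45.52.215.64)


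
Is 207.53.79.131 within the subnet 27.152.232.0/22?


Subnet network: 27.152.232.0
Test IP AND mask: 207.53.76.0
No, 207.53.79.131 is not in 27.152.232.0/22


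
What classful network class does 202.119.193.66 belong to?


First octet: 202
Binary: 11001010
110xxxxx -> Class C (192-223)
Class C, default mask 255.255.255.0 (/24)


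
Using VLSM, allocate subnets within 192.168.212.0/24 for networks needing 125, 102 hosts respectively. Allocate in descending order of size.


125 hosts -> /25 (126 usable): 192.168.212.0/25
102 hosts -> /25 (126 usable): 192.168.212.128/25
Allocation: 192.168.212.0/25 (125 hosts, 126 usable); 192.168.212.128/25 (102 hosts, 126 usable)


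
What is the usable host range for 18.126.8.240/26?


Network: 18.126.8.192
Broadcast: 18.126.8.255
First usable = network + 1
Last usable = broadcast - 1
Range: 18.126.8.193 to 18.126.8.254


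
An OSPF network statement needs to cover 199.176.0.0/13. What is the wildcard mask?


Subnet mask: 255.248.0.0
Wildcard = 255.255.255.255 - subnet mask
255 - 255 = 0
255 - 248 = 7
255 - 0 = 255
255 - 0 = 255
Wildcard: 0.7.255.255


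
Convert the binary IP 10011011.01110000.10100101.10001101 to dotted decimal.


10011011 = 155
01110000 = 112
10100101 = 165
10001101 = 141
IP: 155.112.165.141


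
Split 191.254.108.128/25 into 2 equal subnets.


New prefix = 25 + 1 = 26
Each subnet has 64 addresses
  191.254.108.128/26
  191.254.108.192/26
Subnets: 191.254.108.128/26, 191.254.108.192/26


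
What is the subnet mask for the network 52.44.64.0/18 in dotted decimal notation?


/18 means 18 network bits, 14 host bits
Binary: 11111111111111111100000000000000
Mask: 255.255.192.0


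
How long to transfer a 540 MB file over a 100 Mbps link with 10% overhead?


Effective throughput = 100 * (1 - 10/100) = 90 Mbps
File size in Mb = 540 * 8 = 4320 Mb
Time = 4320 / 90
Time = 48 seconds


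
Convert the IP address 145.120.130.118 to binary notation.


145 = 10010001
120 = 01111000
130 = 10000010
118 = 01110110
Binary: 10010001.01111000.10000010.01110110


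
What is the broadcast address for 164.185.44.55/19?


Network: 164.185.32.0/19
Host bits = 13
Set all host bits to 1:
Broadcast: 164.185.63.255


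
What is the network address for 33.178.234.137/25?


IP:   00100001.10110010.11101010.10001001
Mask: 11111111.11111111.11111111.10000000
AND operation:
Net:  00100001.10110010.11101010.10000000
Network: 33.178.234.128/25


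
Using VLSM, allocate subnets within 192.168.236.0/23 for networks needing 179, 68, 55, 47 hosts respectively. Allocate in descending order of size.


179 hosts -> /24 (254 usable): 192.168.236.0/24
68 hosts -> /25 (126 usable): 192.168.237.0/25
55 hosts -> /26 (62 usable): 192.168.237.128/26
47 hosts -> /26 (62 usable): 192.168.237.192/26
Allocation: 192.168.236.0/24 (179 hosts, 254 usable); 192.168.237.0/25 (68 hosts, 126 usable); 192.168.237.128/26 (55 hosts, 62 usable); 192.168.237.192/26 (47 hosts, 62 usable)


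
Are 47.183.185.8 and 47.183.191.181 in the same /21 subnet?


Mask: 255.255.248.0
47.183.185.8 AND mask = 47.183.184.0
47.183.191.181 AND mask = 47.183.184.0
Yes, same subnet (47.183.184.0)


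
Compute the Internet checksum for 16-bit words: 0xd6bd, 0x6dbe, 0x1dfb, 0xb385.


Sum all words (with carry folding):
+ 0xd6bd = 0xd6bd
+ 0x6dbe = 0x447c
+ 0x1dfb = 0x6277
+ 0xb385 = 0x15fd
One's complement: ~0x15fd
Checksum = 0xea02


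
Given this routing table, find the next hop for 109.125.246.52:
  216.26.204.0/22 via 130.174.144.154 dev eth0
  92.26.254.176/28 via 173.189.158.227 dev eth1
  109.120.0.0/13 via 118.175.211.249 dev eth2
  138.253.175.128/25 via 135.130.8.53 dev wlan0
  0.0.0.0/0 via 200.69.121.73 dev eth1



Longest prefix match for 109.125.246.52:
  /22 216.26.204.0: no
  /28 92.26.254.176: no
  /13 109.120.0.0: MATCH
  /25 138.253.175.128: no
  /0 0.0.0.0: MATCH
Selected: next-hop 118.175.211.249 via eth2 (matched /13)


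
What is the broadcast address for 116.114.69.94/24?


Network: 116.114.69.0/24
Host bits = 8
Set all host bits to 1:
Broadcast: 116.114.69.255


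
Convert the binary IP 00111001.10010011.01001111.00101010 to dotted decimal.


00111001 = 57
10010011 = 147
01001111 = 79
00101010 = 42
IP: 57.147.79.42


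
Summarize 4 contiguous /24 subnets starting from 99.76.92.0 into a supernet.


Original prefix: /24
Number of subnets: 4 = 2^2
New prefix = 24 - 2 = 22
Supernet: 99.76.92.0/22


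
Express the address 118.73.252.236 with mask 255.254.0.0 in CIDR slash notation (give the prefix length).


Binary: 11111111.11111110.00000000.00000000
Count leading 1s
Prefix: /15


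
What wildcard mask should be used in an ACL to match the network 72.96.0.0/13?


Subnet mask: 255.248.0.0
Wildcard = 255.255.255.255 - subnet mask
255 - 255 = 0
255 - 248 = 7
255 - 0 = 255
255 - 0 = 255
Wildcard: 0.7.255.255


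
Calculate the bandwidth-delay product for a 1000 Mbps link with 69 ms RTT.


BDP = bandwidth * RTT
= 1000 Mbps * 69 ms
= 1000 * 1e6 * 69 / 1000 bits
= 69000000 bits
= 8625000 bytes
= 8422.8516 KB
BDP = 69000000 bits (8625000 bytes)


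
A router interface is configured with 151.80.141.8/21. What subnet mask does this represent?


/21 means 21 network bits, 11 host bits
Binary: 11111111111111111111100000000000
Mask: 255.255.248.0


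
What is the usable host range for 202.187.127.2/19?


Network: 202.187.96.0
Broadcast: 202.187.127.255
First usable = network + 1
Last usable = broadcast - 1
Range: 202.187.96.1 to 202.187.127.254


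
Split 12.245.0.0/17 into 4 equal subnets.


New prefix = 17 + 2 = 19
Each subnet has 8192 addresses
  12.245.0.0/19
  12.245.32.0/19
  12.245.64.0/19
  12.245.96.0/19
Subnets: 12.245.0.0/19, 12.245.32.0/19, 12.245.64.0/19, 12.245.96.0/19


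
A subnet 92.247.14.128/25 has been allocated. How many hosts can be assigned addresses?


Host bits = 32 - 25 = 7
Total addresses = 2^7 = 128
Usable = total - 2 (network and broadcast)
Usable hosts: 126


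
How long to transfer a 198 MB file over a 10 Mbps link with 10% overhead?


Effective throughput = 10 * (1 - 10/100) = 9 Mbps
File size in Mb = 198 * 8 = 1584 Mb
Time = 1584 / 9
Time = 176 seconds


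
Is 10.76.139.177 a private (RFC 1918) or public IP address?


RFC 1918 private ranges:
  10.0.0.0/8 (10.0.0.0 - 10.255.255.255)
  172.16.0.0/12 (172.16.0.0 - 172.31.255.255)
  192.168.0.0/16 (192.168.0.0 - 192.168.255.255)
Private (in 10.0.0.0/8)


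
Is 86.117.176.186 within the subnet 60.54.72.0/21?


Subnet network: 60.54.72.0
Test IP AND mask: 86.117.176.0
No, 86.117.176.186 is not in 60.54.72.0/21


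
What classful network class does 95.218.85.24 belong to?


First octet: 95
Binary: 01011111
0xxxxxxx -> Class A (1-126)
Class A, default mask 255.0.0.0 (/8)


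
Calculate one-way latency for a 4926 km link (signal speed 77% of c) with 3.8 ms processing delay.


Speed = 0.77 * 3e5 km/s = 231000 km/s
Propagation delay = 4926 / 231000 = 0.0213 s = 21.3247 ms
Processing delay = 3.8 ms
Total one-way latency = 25.1247 ms


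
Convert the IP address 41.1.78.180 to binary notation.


41 = 00101001
1 = 00000001
78 = 01001110
180 = 10110100
Binary: 00101001.00000001.01001110.10110100


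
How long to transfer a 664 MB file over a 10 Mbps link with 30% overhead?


Effective throughput = 10 * (1 - 30/100) = 7 Mbps
File size in Mb = 664 * 8 = 5312 Mb
Time = 5312 / 7
Time = 758.8571 seconds


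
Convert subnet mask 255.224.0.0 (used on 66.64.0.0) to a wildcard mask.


Subnet mask: 255.224.0.0
Wildcard = 255.255.255.255 - subnet mask
255 - 255 = 0
255 - 224 = 31
255 - 0 = 255
255 - 0 = 255
Wildcard: 0.31.255.255


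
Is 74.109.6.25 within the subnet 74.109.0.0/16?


Subnet network: 74.109.0.0
Test IP AND mask: 74.109.0.0
Yes, 74.109.6.25 is in 74.109.0.0/16


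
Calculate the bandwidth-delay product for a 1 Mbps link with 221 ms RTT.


BDP = bandwidth * RTT
= 1 Mbps * 221 ms
= 1 * 1e6 * 221 / 1000 bits
= 221000 bits
= 27625 bytes
= 26.9775 KB
BDP = 221000 bits (27625 bytes)


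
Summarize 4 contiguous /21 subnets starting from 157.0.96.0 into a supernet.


Original prefix: /21
Number of subnets: 4 = 2^2
New prefix = 21 - 2 = 19
Supernet: 157.0.96.0/19


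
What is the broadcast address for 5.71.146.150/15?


Network: 5.70.0.0/15
Host bits = 17
Set all host bits to 1:
Broadcast: 5.71.255.255


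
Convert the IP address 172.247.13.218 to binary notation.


172 = 10101100
247 = 11110111
13 = 00001101
218 = 11011010
Binary: 10101100.11110111.00001101.11011010


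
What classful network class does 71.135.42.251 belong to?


First octet: 71
Binary: 01000111
0xxxxxxx -> Class A (1-126)
Class A, default mask 255.0.0.0 (/8)


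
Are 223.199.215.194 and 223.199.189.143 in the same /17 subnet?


Mask: 255.255.128.0
223.199.215.194 AND mask = 223.199.128.0
223.199.189.143 AND mask = 223.199.128.0
Yes, same subnet (223.199.128.0)


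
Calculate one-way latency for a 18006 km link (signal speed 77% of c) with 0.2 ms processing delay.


Speed = 0.77 * 3e5 km/s = 231000 km/s
Propagation delay = 18006 / 231000 = 0.0779 s = 77.9481 ms
Processing delay = 0.2 ms
Total one-way latency = 78.1481 ms


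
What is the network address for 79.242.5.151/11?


IP:   01001111.11110010.00000101.10010111
Mask: 11111111.11100000.00000000.00000000
AND operation:
Net:  01001111.11100000.00000000.00000000
Network: 79.224.0.0/11


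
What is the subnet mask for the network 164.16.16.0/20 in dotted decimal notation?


/20 means 20 network bits, 12 host bits
Binary: 11111111111111111111000000000000
Mask: 255.255.240.0


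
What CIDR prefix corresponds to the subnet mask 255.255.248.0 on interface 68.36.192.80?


Binary: 11111111.11111111.11111000.00000000
Count leading 1s
Prefix: /21
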